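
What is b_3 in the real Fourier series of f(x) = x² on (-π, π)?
b_3 = (1/π) ∫_{-π}^{π} f(x)·sin(3x) dx.
Evaluate the integral (use parity and integration by parts as needed): b_3 = 0.

Final answer: 0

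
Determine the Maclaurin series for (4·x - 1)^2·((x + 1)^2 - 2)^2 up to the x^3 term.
-76·x^3 + 50·x^2 - 12·x + 1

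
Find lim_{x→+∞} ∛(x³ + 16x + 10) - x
This is an ∞ − ∞ indeterminate form.
Multiply by (A² + AB + B²)/(A² + AB + B²) where A = ∛(x³+16x + 10), B = x to use A³ − B³ = (A−B)(A²+AB+B²); the x³ terms cancel, leaving (16x + 10)/(A²+AB+B²) with denominator ~ 3x², so the limit is 0.
Limit = 0.

Final answer: 0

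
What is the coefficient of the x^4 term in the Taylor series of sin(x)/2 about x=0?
Expand to order 4: sin(x)/2 = -x^3/12 + x/2 + O(x^5).
The coefficient of x^4 is 0.

Final answer: 0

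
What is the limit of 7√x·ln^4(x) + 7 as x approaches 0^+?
The product is a 0·∞ indeterminate form at x → 0⁺.
Rewrite the product as 7·ln^4(x) / x^(-1/2) and apply L'Hôpital, or use the standard hierarchy x^(-1/2) ≫ |ln x|^4 as x → 0⁺.
The indeterminate product → 0, so the limit = 7.

Final answer: 7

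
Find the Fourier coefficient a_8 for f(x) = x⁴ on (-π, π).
a_8 = (1/π) ∫_{-π}^{π} f(x)·cos(8x) dx.
Evaluate the integral (use parity and integration by parts as needed): a_8 = -3/256 + π^2/8.

Final answer: -3/256 + π^2/8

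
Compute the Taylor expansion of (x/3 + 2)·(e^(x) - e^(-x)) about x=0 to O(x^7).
x^6/180 + x^5/30 + x^4/9 + 2·x^3/3 + 2·x^2/3 + 4·x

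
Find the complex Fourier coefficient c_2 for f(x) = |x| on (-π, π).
Compute the real Fourier coefficients first: a_2 = 0, b_2 = 0.
Then c_2 = (a_2 − i·b_2)/2 = 0.

Final answer: 0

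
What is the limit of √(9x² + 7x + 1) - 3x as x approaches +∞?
As x → +∞: multiply by the conjugate to get (7x+1)/(√(9x²+7x+1)+3x); the denominator ~ 6x, so the limit is 7/6.
Limit = 7/6.

Final answer: 7/6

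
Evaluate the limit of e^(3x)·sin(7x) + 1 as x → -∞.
Evaluate the dominant behaviour as x → -∞; each term tends to a finite value or vanishes.
Limit = 1.

Final answer: 1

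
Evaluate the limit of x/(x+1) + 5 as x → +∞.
Evaluate the dominant behaviour as x → +∞; each term tends to a finite value or vanishes.
Limit = 6.

Final answer: 6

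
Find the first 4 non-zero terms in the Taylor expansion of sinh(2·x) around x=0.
8·x^7/315 + 4·x^5/15 + 4·x^3/3 + 2·x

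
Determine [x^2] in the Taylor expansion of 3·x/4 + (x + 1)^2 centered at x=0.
Expand to order 2: 3·x/4 + (x + 1)^2 = x^2 + 11·x/4 + 1 + O(x^3).
The coefficient of x^2 is 1.

Final answer: 1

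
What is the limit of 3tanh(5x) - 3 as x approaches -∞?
Evaluate the dominant behaviour as x → -∞; each term tends to a finite value or vanishes.
Limit = -6.

Final answer: -6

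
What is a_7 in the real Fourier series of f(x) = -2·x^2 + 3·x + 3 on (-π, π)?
a_7 = (1/π) ∫_{-π}^{π} f(x)·cos(7x) dx.
Evaluate the integral (use parity and integration by parts as needed): a_7 = 8/49.

Final answer: 8/49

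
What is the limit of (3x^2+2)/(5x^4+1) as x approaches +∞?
This is an ∞/∞ indeterminate form as x → +∞.
Divide numerator and denominator by x^4 and let the lower-order terms vanish; the numerator's degree 2 is below the denominator's degree 4, so the quotient → 0.
Limit = 0.

Final answer: 0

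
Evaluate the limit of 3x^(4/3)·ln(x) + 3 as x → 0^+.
The product is a 0·∞ indeterminate form at x → 0⁺.
Rewrite the product as 3·ln(x) / x^(-4/3) and apply L'Hôpital, or use the standard hierarchy x^(-4/3) ≫ |ln x| as x → 0⁺.
The indeterminate product → 0, so the limit = 3.

Final answer: 3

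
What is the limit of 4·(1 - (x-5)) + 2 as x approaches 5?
Direct substitution at x = 5 gives 6.

Final answer: 6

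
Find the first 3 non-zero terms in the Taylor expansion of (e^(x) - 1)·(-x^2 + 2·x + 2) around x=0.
x^3/3 + 3·x^2 + 2·x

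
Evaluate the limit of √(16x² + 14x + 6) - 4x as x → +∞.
As x → +∞: multiply by the conjugate to get (14x+6)/(√(16x²+14x+6)+4x); the denominator ~ 8x, so the limit is 14/8 = 7/4.
Limit = 7/4.

Final answer: 7/4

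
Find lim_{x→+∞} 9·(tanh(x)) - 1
Evaluate the dominant behaviour as x → +∞; each term tends to a finite value or vanishes.
Limit = 8.

Final answer: 8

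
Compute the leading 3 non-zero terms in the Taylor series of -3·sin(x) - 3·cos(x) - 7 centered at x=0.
3·x^2/2 - 3·x - 10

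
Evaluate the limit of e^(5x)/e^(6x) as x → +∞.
This is an ∞/∞ indeterminate form as x → +∞.
Rewrite e^(5x)/e^(6x) = e^((5−6)x) = e^(-x); the exponent coefficient is -1 < 0 so e^(-x) → 0.
Limit = 0.

Final answer: 0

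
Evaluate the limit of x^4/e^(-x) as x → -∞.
This is an ∞/∞ indeterminate form as x → -∞.
Compare growth rates of the dominant terms (exponentials ≫ polynomials ≫ logarithms), or apply L'Hôpital's rule; the quotient → 0.
Limit = 0.

Final answer: 0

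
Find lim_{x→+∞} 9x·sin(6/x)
As x → +∞: let u = 6/x → 0⁺; then 9·x·sin(6/x) = 9·6·sin(u)/u → 9·6·1 = 54.
Limit = 54.

Final answer: 54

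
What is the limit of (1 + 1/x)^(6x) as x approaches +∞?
As x → +∞: write (1 + 1/x)^(6x) = ((1 + 1/x)^x)^6 → (e^1)^6 = e^6.
Limit = e^(6).

Final answer: e^(6)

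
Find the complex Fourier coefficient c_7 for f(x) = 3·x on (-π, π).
Compute the real Fourier coefficients first: a_7 = 0, b_7 = 6/7.
Then c_7 = (a_7 − i·b_7)/2 = -3·i/7.

Final answer: -3·i/7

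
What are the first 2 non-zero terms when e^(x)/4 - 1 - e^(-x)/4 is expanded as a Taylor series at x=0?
x/2 - 1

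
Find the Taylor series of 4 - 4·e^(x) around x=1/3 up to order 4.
-4·e^(1/3) + 4 - 4·e^(1/3)·(x - 1/3) - 2·e^(1/3)·(x - 1/3)^2 - 2·e^(1/3)·(x - 1/3)^3/3 - e^(1/3)·(x - 1/3)^4/6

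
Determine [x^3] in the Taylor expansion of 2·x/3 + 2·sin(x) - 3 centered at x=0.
Expand to order 3: 2·x/3 + 2·sin(x) - 3 = -x^3/3 + 8·x/3 - 3 + O(x^4).
The coefficient of x^3 is -1/3.

Final answer: -1/3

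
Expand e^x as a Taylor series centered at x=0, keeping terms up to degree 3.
x^3/6 + x^2/2 + x + 1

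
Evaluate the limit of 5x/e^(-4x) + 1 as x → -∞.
The quotient is an ∞/∞ indeterminate form as x → -∞.
Compare growth rates of the dominant terms (exponentials ≫ polynomials ≫ logarithms), or apply L'Hôpital's rule; the quotient → 0.
Adding the constant: 0 + 1 = 1. Limit = 1.

Final answer: 1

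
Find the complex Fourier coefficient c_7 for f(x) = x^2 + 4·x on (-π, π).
Compute the real Fourier coefficients first: a_7 = -4/49, b_7 = 8/7.
Then c_7 = (a_7 − i·b_7)/2 = -2/49 - 4·i/7.

Final answer: -2/49 - 4·i/7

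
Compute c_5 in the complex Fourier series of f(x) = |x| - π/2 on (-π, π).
Compute the real Fourier coefficients first: a_5 = -4/(25·π), b_5 = 0.
Then c_5 = (a_5 − i·b_5)/2 = -2/(25·π).

Final answer: -2/(25·π)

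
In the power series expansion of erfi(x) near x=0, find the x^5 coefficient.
Expand to order 5: erfi(x) = x^5/(5·√(π)) + 2·x^3/(3·√(π)) + 2·x/√(π) + O(x^6).
The coefficient of x^5 is 1/(5·√(π)).

Final answer: 1/(5·√(π))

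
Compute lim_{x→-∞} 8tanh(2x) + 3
Evaluate the dominant behaviour as x → -∞; each term tends to a finite value or vanishes.
Limit = -5.

Final answer: -5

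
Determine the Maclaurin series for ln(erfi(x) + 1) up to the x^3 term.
x^3·(2·π + 8)/(3·π^(3/2)) - 2·x^2/π + 2·x/√(π)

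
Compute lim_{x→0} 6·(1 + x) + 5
Direct substitution at x = 0 gives 11.

Final answer: 11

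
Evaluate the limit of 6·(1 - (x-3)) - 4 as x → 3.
Direct substitution at x = 3 gives 2.

Final answer: 2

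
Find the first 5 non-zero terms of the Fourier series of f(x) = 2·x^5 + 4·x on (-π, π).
(-80·π^2 + 4·π^4 + 488)·sin(x) + (-2·π^4 - 19 + 10·π^2)·sin(2·x) + (-80·π^2/27 + 376/81 + 4·π^4/3)·sin(3·x) + (-π^4 - 79/32 + 5·π^2/4)·sin(4·x) + (-16·π^2/25 + 1096/625 + 4·π^4/5)·sin(5·x)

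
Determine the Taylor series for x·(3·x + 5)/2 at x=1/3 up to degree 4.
1 + 7·(x - 1/3)/2 + 3·(x - 1/3)^2/2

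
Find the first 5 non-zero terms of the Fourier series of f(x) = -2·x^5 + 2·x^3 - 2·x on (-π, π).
(-508 - 4·π^4 + 84·π^2)·sin(x) + (-12·π^2 + 20 + 2·π^4)·sin(2·x) + (-4·π^4/3 - 340/81 + 116·π^2/27)·sin(3·x) + (-9·π^2/4 + 59/32 + π^4)·sin(4·x) + (-4·π^4/5 - 716/625 + 36·π^2/25)·sin(5·x)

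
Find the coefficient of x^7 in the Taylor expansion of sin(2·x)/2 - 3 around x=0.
Expand to order 7: sin(2·x)/2 - 3 = -4·x^7/315 + 2·x^5/15 - 2·x^3/3 + x - 3 + O(x^8).
The coefficient of x^7 is -4/315.

Final answer: -4/315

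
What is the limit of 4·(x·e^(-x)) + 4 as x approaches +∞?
Evaluate the dominant behaviour as x → +∞; each term tends to a finite value or vanishes.
Limit = 4.

Final answer: 4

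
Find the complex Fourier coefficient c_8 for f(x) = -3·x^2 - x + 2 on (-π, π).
Compute the real Fourier coefficients first: a_8 = -3/16, b_8 = 1/4.
Then c_8 = (a_8 − i·b_8)/2 = -3/32 - i/8.

Final answer: -3/32 - i/8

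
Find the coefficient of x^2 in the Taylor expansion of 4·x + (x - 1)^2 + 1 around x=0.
Expand to order 2: 4·x + (x - 1)^2 + 1 = x^2 + 2·x + 2 + O(x^3).
The coefficient of x^2 is 1.

Final answer: 1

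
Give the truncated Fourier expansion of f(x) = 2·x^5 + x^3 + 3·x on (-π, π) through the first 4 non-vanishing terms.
(-78·π^2 + 4·π^4 + 474)·sin(x) + (-2·π^4 - 33/2 + 9·π^2)·sin(2·x) + (-62·π^2/27 + 286/81 + 4·π^4/3)·sin(3·x) + (-π^4 - 57/32 + 3·π^2/4)·sin(4·x)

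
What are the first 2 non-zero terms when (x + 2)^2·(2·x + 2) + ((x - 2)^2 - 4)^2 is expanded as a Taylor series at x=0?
16·x + 8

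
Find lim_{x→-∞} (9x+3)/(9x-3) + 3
Evaluate the dominant behaviour as x → -∞; each term tends to a finite value or vanishes.
Limit = 4.

Final answer: 4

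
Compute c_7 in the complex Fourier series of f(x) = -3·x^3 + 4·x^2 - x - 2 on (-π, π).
Compute the real Fourier coefficients first: a_7 = -16/49, b_7 = -6·π^2/7 - 62/343.
Then c_7 = (a_7 − i·b_7)/2 = -8/49 + 31·i/343 + 3·i·π^2/7.

Final answer: -8/49 + 31·i/343 + 3·i·π^2/7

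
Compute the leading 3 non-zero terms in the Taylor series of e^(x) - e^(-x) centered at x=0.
x^5/60 + x^3/3 + 2·x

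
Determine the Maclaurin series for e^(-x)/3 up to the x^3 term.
-x^3/18 + x^2/6 - x/3 + 1/3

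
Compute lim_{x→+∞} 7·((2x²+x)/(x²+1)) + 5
Evaluate the dominant behaviour as x → +∞; each term tends to a finite value or vanishes.
Limit = 19.

Final answer: 19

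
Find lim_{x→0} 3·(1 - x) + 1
Direct substitution at x = 0 gives 4.

Final answer: 4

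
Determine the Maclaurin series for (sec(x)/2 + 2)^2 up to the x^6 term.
19·x^6/72 + 7·x^4/12 + 5·x^2/4 + 25/4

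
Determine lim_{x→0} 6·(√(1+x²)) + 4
Direct substitution at x = 0 gives 10.

Final answer: 10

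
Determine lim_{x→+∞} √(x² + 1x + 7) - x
This is an ∞ − ∞ indeterminate form.
Multiply and divide by the conjugate √(x²+1x + 7) + x; the x² terms cancel, leaving (1x + 7)/(√(x²+1x + 7)+x) → 1/2.
Limit = 1/2.

Final answer: 1/2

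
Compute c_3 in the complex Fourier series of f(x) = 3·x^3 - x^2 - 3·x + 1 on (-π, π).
Compute the real Fourier coefficients first: a_3 = 4/9, b_3 = -10/3 + 2·π^2.
Then c_3 = (a_3 − i·b_3)/2 = 2/9 - i·π^2 + 5·i/3.

Final answer: 2/9 - i·π^2 + 5·i/3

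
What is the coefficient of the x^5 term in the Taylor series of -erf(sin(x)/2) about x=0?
Expand to order 5: -erf(sin(x)/2) = -9·x^5/(160·√(π)) + x^3/(4·√(π)) - x/√(π) + O(x^6).
The coefficient of x^5 is -9/(160·√(π)).

Final answer: -9/(160·√(π))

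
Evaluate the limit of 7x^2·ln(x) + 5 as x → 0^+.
The product is a 0·∞ indeterminate form at x → 0⁺.
Rewrite the product as 7·ln(x) / x^(-2) and apply L'Hôpital, or use the standard hierarchy x^(-2) ≫ |ln x| as x → 0⁺.
The indeterminate product → 0, so the limit = 5.

Final answer: 5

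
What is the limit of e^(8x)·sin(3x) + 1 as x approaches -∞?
Evaluate the dominant behaviour as x → -∞; each term tends to a finite value or vanishes.
Limit = 1.

Final answer: 1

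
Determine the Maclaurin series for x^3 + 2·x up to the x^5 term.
x^3 + 2·x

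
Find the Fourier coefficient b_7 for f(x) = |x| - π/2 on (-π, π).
b_7 = (1/π) ∫_{-π}^{π} f(x)·sin(7x) dx.
Evaluate the integral (use parity and integration by parts as needed): b_7 = 0.

Final answer: 0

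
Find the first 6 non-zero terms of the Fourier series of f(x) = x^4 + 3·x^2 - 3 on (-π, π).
(36 - 8·π^2)·cos(x) + 2·π^2·cos(2·x) + (-8·π^2/9 - 20/27)·cos(3·x) + (9/16 + π^2/2)·cos(4·x) + (-8·π^2/25 - 252/625)·cos(5·x) - 3 + π^2 + π^4/5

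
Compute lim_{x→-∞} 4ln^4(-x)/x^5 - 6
The quotient is an ∞/∞ indeterminate form as x → -∞.
Compare growth rates of the dominant terms (exponentials ≫ polynomials ≫ logarithms), or apply L'Hôpital's rule; the quotient → 0.
Adding the constant: 0 - 6 = -6. Limit = -6.

Final answer: -6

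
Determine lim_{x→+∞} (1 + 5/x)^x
As x → +∞: this is the defining limit (1 + 5/x)^x → e^5.
Limit = e^(5).

Final answer: e^(5)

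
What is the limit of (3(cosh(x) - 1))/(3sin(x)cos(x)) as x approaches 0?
Both numerator and denominator → 0 as x → 0; this is a 0/0 indeterminate form.
Expand each to leading order near x = 0: numerator ~ 3·x^2/2, denominator ~ 3·x.
The limit of the ratio is 0.

Final answer: 0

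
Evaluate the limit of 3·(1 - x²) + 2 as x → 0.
Direct substitution at x = 0 gives 5.

Final answer: 5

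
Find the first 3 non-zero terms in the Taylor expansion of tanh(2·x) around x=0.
64·x^5/15 - 8·x^3/3 + 2·x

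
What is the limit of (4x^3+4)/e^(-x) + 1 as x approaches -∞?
The quotient is an ∞/∞ indeterminate form as x → -∞.
Compare growth rates of the dominant terms (exponentials ≫ polynomials ≫ logarithms), or apply L'Hôpital's rule; the quotient → 0.
Adding the constant: 0 + 1 = 1. Limit = 1.

Final answer: 1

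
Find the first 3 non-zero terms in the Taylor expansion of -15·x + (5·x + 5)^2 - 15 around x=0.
25·x^2 + 35·x + 10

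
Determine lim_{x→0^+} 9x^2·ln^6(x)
This is a 0·∞ indeterminate form at x → 0⁺.
Rewrite the product as 9·ln^6(x) / x^(-2) and apply L'Hôpital, or use the standard hierarchy x^(-2) ≫ |ln x|^6 as x → 0⁺.
The indeterminate product → 0, so the limit = 0.

Final answer: 0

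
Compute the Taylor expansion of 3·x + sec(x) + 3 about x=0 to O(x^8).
61·x^6/720 + 5·x^4/24 + x^2/2 + 3·x + 4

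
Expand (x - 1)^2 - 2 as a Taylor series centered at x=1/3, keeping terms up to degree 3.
-14/9 - 4·(x - 1/3)/3 + (x - 1/3)^2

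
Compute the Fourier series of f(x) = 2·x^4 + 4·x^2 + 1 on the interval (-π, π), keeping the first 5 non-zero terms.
(80 - 16·π^2)·cos(x) + (-2 + 4·π^2)·cos(2·x) + (-16·π^2/9 - 16/27)·cos(3·x) + (5/8 + π^2)·cos(4·x) + 1 + 4·π^2/3 + 2·π^4/5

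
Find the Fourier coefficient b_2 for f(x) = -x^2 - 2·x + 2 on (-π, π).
b_2 = (1/π) ∫_{-π}^{π} f(x)·sin(2x) dx.
Evaluate the integral (use parity and integration by parts as needed): b_2 = 2.

Final answer: 2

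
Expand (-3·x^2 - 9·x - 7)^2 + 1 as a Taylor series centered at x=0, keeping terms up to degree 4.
9·x^4 + 54·x^3 + 123·x^2 + 126·x + 50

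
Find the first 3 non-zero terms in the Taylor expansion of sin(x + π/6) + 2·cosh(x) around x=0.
3·x^2/4 + √(3)·x/2 + 5/2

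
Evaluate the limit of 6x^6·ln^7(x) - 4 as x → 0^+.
The product is a 0·∞ indeterminate form at x → 0⁺.
Rewrite the product as 6·ln^7(x) / x^(-6) and apply L'Hôpital, or use the standard hierarchy x^(-6) ≫ |ln x|^7 as x → 0⁺.
The indeterminate product → 0, so the limit = -4.

Final answer: -4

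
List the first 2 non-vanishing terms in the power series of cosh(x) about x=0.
x^2/2 + 1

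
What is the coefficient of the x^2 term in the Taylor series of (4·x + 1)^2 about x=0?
Expand to order 2: (4·x + 1)^2 = 16·x^2 + 8·x + 1 + O(x^3).
The coefficient of x^2 is 16.

Final answer: 16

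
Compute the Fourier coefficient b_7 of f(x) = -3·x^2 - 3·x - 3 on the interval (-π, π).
b_7 = (1/π) ∫_{-π}^{π} f(x)·sin(7x) dx.
Evaluate the integral (use parity and integration by parts as needed): b_7 = -6/7.

Final answer: -6/7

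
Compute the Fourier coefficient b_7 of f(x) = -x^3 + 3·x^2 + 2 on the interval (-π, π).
b_7 = (1/π) ∫_{-π}^{π} f(x)·sin(7x) dx.
Evaluate the integral (use parity and integration by parts as needed): b_7 = 12/343 - 2·π^2/7.

Final answer: 12/343 - 2·π^2/7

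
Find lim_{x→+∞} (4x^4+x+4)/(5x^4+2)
This is an ∞/∞ indeterminate form as x → +∞.
Divide numerator and denominator by x^4 and let the lower-order terms vanish; the leading terms give 4/5.
Limit = 4/5.

Final answer: 4/5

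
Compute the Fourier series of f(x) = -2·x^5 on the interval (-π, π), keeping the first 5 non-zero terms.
(-480 - 4·π^4 + 80·π^2)·sin(x) + (-10·π^2 + 15 + 2·π^4)·sin(2·x) + (-4·π^4/3 - 160/81 + 80·π^2/27)·sin(3·x) + (-5·π^2/4 + 15/32 + π^4)·sin(4·x) + (-4·π^4/5 - 96/625 + 16·π^2/25)·sin(5·x)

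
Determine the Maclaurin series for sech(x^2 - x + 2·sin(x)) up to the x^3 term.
-x^3 - x^2/2 + 1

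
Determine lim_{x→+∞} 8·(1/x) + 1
Evaluate the dominant behaviour as x → +∞; each term tends to a finite value or vanishes.
Limit = 1.

Final answer: 1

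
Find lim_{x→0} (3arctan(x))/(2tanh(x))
Both numerator and denominator → 0 as x → 0; this is a 0/0 indeterminate form.
Expand each to leading order near x = 0: numerator ~ 3·x, denominator ~ 2·x.
The limit of the ratio is 3/2.

Final answer: 3/2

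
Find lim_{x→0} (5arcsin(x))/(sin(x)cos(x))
Both numerator and denominator → 0 as x → 0; this is a 0/0 indeterminate form.
Expand each to leading order near x = 0: numerator ~ 5·x, denominator ~ x.
The limit of the ratio is 5.

Final answer: 5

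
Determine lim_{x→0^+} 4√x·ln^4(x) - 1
The product is a 0·∞ indeterminate form at x → 0⁺.
Rewrite the product as 4·ln^4(x) / x^(-1/2) and apply L'Hôpital, or use the standard hierarchy x^(-1/2) ≫ |ln x|^4 as x → 0⁺.
The indeterminate product → 0, so the limit = -1.

Final answer: -1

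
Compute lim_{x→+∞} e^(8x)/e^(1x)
This is an ∞/∞ indeterminate form as x → +∞.
Rewrite e^(8x)/e^(1x) = e^((8−1)x) = e^(7x); the exponent coefficient is 7 > 0 so e^(7x) → ∞.
Limit = ∞.

Final answer: ∞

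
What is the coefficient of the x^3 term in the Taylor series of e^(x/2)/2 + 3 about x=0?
Expand to order 3: e^(x/2)/2 + 3 = x^3/96 + x^2/16 + x/4 + 7/2 + O(x^4).
The coefficient of x^3 is 1/96.

Final answer: 1/96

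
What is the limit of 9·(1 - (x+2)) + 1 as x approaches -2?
Direct substitution at x = -2 gives 10.

Final answer: 10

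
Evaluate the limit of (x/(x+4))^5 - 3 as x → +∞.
As x → +∞: x/(x+4) = 1/(1 + 4/x) → 1, and the 5th power of a limit-1 base also → 1; with the additive constant, 1 - 3 = -2.
Limit = -2.

Final answer: -2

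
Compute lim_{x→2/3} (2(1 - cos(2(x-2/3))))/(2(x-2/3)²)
Both numerator and denominator → 0 as x → 2/3; this is a 0/0 indeterminate form.
Expand each to leading order near x = 2/3: numerator ~ 4·(x - 2/3)^2, denominator ~ 2·(x - 2/3)^2.
The limit of the ratio is 2.

Final answer: 2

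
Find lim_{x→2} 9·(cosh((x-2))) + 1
Direct substitution at x = 2 gives 10.

Final answer: 10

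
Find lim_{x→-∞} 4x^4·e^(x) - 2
The product is a 0·∞ indeterminate form at x → -∞.
Rewrite the product as 4x^4 / e^(-x) (an ∞/∞ form) and apply L'Hôpital, or use the standard hierarchy e^(|x|) ≫ |x^4| as x → -∞.
The indeterminate product → 0, so the limit = -2.

Final answer: -2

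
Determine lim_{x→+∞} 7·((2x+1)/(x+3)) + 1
Evaluate the dominant behaviour as x → +∞; each term tends to a finite value or vanishes.
Limit = 15.

Final answer: 15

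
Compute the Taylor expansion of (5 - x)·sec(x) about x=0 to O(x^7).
61·x^6/144 - 5·x^5/24 + 25·x^4/24 - x^3/2 + 5·x^2/2 - x + 5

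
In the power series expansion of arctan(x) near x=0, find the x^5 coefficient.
Expand to order 5: arctan(x) = x^5/5 - x^3/3 + x + O(x^6).
The coefficient of x^5 is 1/5.

Final answer: 1/5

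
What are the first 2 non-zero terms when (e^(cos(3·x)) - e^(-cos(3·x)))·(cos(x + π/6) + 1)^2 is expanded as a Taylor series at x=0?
x·(e·(-1 - √(3)/2) - (-1 - √(3)/2)·e^(-1)) - (√(3)/2 + 1)^2·e^(-1) + e·(√(3)/2 + 1)^2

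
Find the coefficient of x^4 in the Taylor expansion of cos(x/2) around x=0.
Expand to order 4: cos(x/2) = x^4/384 - x^2/8 + 1 + O(x^5).
The coefficient of x^4 is 1/384.

Final answer: 1/384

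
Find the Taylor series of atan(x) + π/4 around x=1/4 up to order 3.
atan(1/4) + π/4 + 16·(x - 1/4)/17 - 64·(x - 1/4)^2/289 - 3328·(x - 1/4)^3/14739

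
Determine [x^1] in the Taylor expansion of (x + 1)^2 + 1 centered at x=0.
Expand to order 1: (x + 1)^2 + 1 = 2·x + 2 + O(x^2).
The coefficient of x^1 is 2.

Final answer: 2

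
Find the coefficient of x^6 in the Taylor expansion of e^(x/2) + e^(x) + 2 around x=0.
Expand to order 6: e^(x/2) + e^(x) + 2 = 13·x^6/9216 + 11·x^5/1280 + 17·x^4/384 + 3·x^3/16 + 5·x^2/8 + 3·x/2 + 4 + O(x^7).
The coefficient of x^6 is 13/9216.

Final answer: 13/9216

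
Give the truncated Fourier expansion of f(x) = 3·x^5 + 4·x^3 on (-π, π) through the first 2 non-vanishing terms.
(-112·π^2 + 6·π^4 + 672)·sin(x) + (-3·π^4 - 33/2 + 11·π^2)·sin(2·x)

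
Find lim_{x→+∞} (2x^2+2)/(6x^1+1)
This is an ∞/∞ indeterminate form as x → +∞.
Divide numerator and denominator by x^2 and let the lower-order terms vanish; the numerator's degree 2 exceeds the denominator's degree 1, so the quotient diverges.
Limit = ∞.

Final answer: ∞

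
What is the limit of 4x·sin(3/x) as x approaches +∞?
As x → +∞: let u = 3/x → 0⁺; then 4·x·sin(3/x) = 4·3·sin(u)/u → 4·3·1 = 12.
Limit = 12.

Final answer: 12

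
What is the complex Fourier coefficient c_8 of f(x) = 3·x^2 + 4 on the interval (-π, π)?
Compute the real Fourier coefficients first: a_8 = 3/16, b_8 = 0.
Then c_8 = (a_8 − i·b_8)/2 = 3/32.

Final answer: 3/32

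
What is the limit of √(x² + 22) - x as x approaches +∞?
This is an ∞ − ∞ indeterminate form.
Multiply and divide by the conjugate √(x²+22) + x; the x² terms cancel, leaving 22/(√(x²+22)+x) → 0.
Limit = 0.

Final answer: 0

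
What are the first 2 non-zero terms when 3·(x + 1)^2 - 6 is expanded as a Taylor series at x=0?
6·x - 3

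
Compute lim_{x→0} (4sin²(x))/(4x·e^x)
Both numerator and denominator → 0 as x → 0; this is a 0/0 indeterminate form.
Expand each to leading order near x = 0: numerator ~ 4·x^2, denominator ~ 4·x.
The limit of the ratio is 0.

Final answer: 0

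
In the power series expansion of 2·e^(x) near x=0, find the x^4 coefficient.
Expand to order 4: 2·e^(x) = x^4/12 + x^3/3 + x^2 + 2·x + 2 + O(x^5).
The coefficient of x^4 is 1/12.

Final answer: 1/12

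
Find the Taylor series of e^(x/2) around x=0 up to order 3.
x^3/48 + x^2/8 + x/2 + 1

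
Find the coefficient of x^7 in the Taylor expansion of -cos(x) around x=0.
Expand to order 7: -cos(x) = x^6/720 - x^4/24 + x^2/2 - 1 + O(x^8).
The coefficient of x^7 is 0.

Final answer: 0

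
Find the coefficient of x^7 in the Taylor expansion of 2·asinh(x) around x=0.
Expand to order 7: 2·asinh(x) = -5·x^7/56 + 3·x^5/20 - x^3/3 + 2·x + O(x^8).
The coefficient of x^7 is -5/56.

Final answer: -5/56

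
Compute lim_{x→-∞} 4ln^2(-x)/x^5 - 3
The quotient is an ∞/∞ indeterminate form as x → -∞.
Compare growth rates of the dominant terms (exponentials ≫ polynomials ≫ logarithms), or apply L'Hôpital's rule; the quotient → 0.
Adding the constant: 0 - 3 = -3. Limit = -3.

Final answer: -3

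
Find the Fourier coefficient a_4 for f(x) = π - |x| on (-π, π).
a_4 = (1/π) ∫_{-π}^{π} f(x)·cos(4x) dx.
Evaluate the integral (use parity and integration by parts as needed): a_4 = 0.

Final answer: 0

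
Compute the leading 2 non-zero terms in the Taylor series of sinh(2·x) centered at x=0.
4·x^3/3 + 2·x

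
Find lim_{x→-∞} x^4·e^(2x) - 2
The product is a 0·∞ indeterminate form at x → -∞.
Rewrite the product as x^4 / e^(-2x) (an ∞/∞ form) and apply L'Hôpital, or use the standard hierarchy e^(2|x|) ≫ |x^4| as x → -∞.
The indeterminate product → 0, so the limit = -2.

Final answer: -2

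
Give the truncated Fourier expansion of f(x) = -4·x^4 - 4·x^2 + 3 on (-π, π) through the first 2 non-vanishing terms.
(-176 + 32·π^2)·cos(x) - 4·π^4/5 - 4·π^2/3 + 3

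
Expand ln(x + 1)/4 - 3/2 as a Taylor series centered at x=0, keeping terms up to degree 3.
x^3/12 - x^2/8 + x/4 - 3/2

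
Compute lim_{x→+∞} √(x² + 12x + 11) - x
This is an ∞ − ∞ indeterminate form.
Multiply and divide by the conjugate √(x²+12x + 11) + x; the x² terms cancel, leaving (12x + 11)/(√(x²+12x + 11)+x) → 12/2 = 6.
Limit = 6.

Final answer: 6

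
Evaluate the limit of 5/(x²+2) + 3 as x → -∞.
Evaluate the dominant behaviour as x → -∞; each term tends to a finite value or vanishes.
Limit = 3.

Final answer: 3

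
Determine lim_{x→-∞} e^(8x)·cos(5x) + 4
Evaluate the dominant behaviour as x → -∞; each term tends to a finite value or vanishes.
Limit = 4.

Final answer: 4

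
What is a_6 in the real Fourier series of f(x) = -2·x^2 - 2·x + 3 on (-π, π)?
a_6 = (1/π) ∫_{-π}^{π} f(x)·cos(6x) dx.
Evaluate the integral (use parity and integration by parts as needed): a_6 = -2/9.

Final answer: -2/9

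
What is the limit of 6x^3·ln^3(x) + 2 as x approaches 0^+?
The product is a 0·∞ indeterminate form at x → 0⁺.
Rewrite the product as 6·ln^3(x) / x^(-3) and apply L'Hôpital, or use the standard hierarchy x^(-3) ≫ |ln x|^3 as x → 0⁺.
The indeterminate product → 0, so the limit = 2.

Final answer: 2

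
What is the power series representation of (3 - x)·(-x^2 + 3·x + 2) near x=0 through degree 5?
x^3 - 6·x^2 + 7·x + 6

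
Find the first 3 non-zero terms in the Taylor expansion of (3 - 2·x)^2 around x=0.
4·x^2 - 12·x + 9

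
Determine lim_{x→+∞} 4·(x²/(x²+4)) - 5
Evaluate the dominant behaviour as x → +∞; each term tends to a finite value or vanishes.
Limit = -1.

Final answer: -1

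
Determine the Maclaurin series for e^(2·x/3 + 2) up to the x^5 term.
4·x^5·e^(2)/3645 + 2·x^4·e^(2)/243 + 4·x^3·e^(2)/81 + 2·x^2·e^(2)/9 + 2·x·e^(2)/3 + e^(2)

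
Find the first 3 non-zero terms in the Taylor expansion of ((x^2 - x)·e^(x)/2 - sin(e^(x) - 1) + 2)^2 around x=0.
x^2/4 - 6·x + 4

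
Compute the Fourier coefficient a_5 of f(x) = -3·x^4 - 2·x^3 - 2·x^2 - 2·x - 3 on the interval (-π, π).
a_5 = (1/π) ∫_{-π}^{π} f(x)·cos(5x) dx.
Evaluate the integral (use parity and integration by parts as needed): a_5 = 56/625 + 24·π^2/25.

Final answer: 56/625 + 24·π^2/25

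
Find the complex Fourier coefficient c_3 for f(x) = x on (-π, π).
Compute the real Fourier coefficients first: a_3 = 0, b_3 = 2/3.
Then c_3 = (a_3 − i·b_3)/2 = -i/3.

Final answer: -i/3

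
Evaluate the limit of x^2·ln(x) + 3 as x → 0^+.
The product is a 0·∞ indeterminate form at x → 0⁺.
Rewrite the product as ln(x) / x^(-2) and apply L'Hôpital, or use the standard hierarchy x^(-2) ≫ |ln x| as x → 0⁺.
The indeterminate product → 0, so the limit = 3.

Final answer: 3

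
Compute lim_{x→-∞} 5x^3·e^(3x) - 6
The product is a 0·∞ indeterminate form at x → -∞.
Rewrite the product as 5x^3 / e^(-3x) (an ∞/∞ form) and apply L'Hôpital, or use the standard hierarchy e^(3|x|) ≫ |x^3| as x → -∞.
The indeterminate product → 0, so the limit = -6.

Final answer: -6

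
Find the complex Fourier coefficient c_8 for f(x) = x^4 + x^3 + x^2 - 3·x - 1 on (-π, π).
Compute the real Fourier coefficients first: a_8 = 13/256 + π^2/8, b_8 = 99/128 - π^2/4.
Then c_8 = (a_8 − i·b_8)/2 = 13/512 + π^2/16 - 99·i/256 + i·π^2/8.

Final answer: 13/512 + π^2/16 - 99·i/256 + i·π^2/8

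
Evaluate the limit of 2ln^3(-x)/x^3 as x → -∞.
This is an ∞/∞ indeterminate form as x → -∞.
Compare growth rates of the dominant terms (exponentials ≫ polynomials ≫ logarithms), or apply L'Hôpital's rule; the quotient → 0.
Limit = 0.

Final answer: 0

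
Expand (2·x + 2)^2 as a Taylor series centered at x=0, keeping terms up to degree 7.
4·x^2 + 8·x + 4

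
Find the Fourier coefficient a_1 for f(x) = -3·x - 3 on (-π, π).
a_1 = (1/π) ∫_{-π}^{π} f(x)·cos(1x) dx.
Evaluate the integral (use parity and integration by parts as needed): a_1 = 0.

Final answer: 0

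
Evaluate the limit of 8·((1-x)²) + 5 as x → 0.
Direct substitution at x = 0 gives 13.

Final answer: 13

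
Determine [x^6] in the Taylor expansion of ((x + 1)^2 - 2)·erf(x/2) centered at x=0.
Expand to order 6: ((x + 1)^2 - 2)·erf(x/2) = x^6/(80·√(π)) - 43·x^5/(480·√(π)) - x^4/(6·√(π)) + 13·x^3/(12·√(π)) + 2·x^2/√(π) - x/√(π) + O(x^7).
The coefficient of x^6 is 1/(80·√(π)).

Final answer: 1/(80·√(π))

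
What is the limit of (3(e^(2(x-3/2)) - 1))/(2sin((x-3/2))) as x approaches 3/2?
Both numerator and denominator → 0 as x → 3/2; this is a 0/0 indeterminate form.
Expand each to leading order near x = 3/2: numerator ~ 6·(x - 3/2), denominator ~ 2·(x - 3/2).
The limit of the ratio is 3.

Final answer: 3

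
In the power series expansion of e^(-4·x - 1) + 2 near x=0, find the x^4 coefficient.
Expand to order 4: e^(-4·x - 1) + 2 = 32·x^4·e^(-1)/3 - 32·x^3·e^(-1)/3 + 8·x^2·e^(-1) - 4·x·e^(-1) + e^(-1) + 2 + O(x^5).
The coefficient of x^4 is 32·e^(-1)/3.

Final answer: 32·e^(-1)/3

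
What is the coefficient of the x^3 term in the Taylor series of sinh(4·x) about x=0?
Expand to order 3: sinh(4·x) = 32·x^3/3 + 4·x + O(x^4).
The coefficient of x^3 is 32/3.

Final answer: 32/3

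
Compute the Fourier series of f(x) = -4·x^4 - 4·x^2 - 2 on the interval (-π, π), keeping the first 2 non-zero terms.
(-176 + 32·π^2)·cos(x) - 4·π^4/5 - 4·π^2/3 - 2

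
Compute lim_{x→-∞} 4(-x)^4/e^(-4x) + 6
The quotient is an ∞/∞ indeterminate form as x → -∞.
Compare growth rates of the dominant terms (exponentials ≫ polynomials ≫ logarithms), or apply L'Hôpital's rule; the quotient → 0.
Adding the constant: 0 + 6 = 6. Limit = 6.

Final answer: 6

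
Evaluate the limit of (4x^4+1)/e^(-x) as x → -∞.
This is an ∞/∞ indeterminate form as x → -∞.
Compare growth rates of the dominant terms (exponentials ≫ polynomials ≫ logarithms), or apply L'Hôpital's rule; the quotient → 0.
Limit = 0.

Final answer: 0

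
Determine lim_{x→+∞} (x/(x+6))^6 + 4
As x → +∞: x/(x+6) = 1/(1 + 6/x) → 1, and the 6th power of a limit-1 base also → 1; with the additive constant, 1 + 4 = 5.
Limit = 5.

Final answer: 5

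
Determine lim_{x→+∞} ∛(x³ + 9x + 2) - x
This is an ∞ − ∞ indeterminate form.
Multiply by (A² + AB + B²)/(A² + AB + B²) where A = ∛(x³+9x + 2), B = x to use A³ − B³ = (A−B)(A²+AB+B²); the x³ terms cancel, leaving (9x + 2)/(A²+AB+B²) with denominator ~ 3x², so the limit is 0.
Limit = 0.

Final answer: 0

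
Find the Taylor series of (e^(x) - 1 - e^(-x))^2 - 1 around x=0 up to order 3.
-2·x^3/3 + 4·x^2 - 4·x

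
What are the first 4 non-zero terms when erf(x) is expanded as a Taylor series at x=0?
-x^7/(21·√(π)) + x^5/(5·√(π)) - 2·x^3/(3·√(π)) + 2·x/√(π)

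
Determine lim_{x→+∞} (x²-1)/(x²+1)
Evaluate the dominant behaviour as x → +∞; each term tends to a finite value or vanishes.
Limit = 1.

Final answer: 1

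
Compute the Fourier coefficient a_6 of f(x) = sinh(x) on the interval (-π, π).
a_6 = (1/π) ∫_{-π}^{π} f(x)·cos(6x) dx.
Evaluate the integral (use parity and integration by parts as needed): a_6 = 0.

Final answer: 0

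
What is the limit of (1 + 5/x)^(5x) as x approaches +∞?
As x → +∞: write (1 + 5/x)^(5x) = ((1 + 5/x)^x)^5 → (e^5)^5 = e^25.
Limit = e^(25).

Final answer: e^(25)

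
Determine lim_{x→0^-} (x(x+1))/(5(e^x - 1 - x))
Both numerator and denominator → 0 as x → 0^-; this is a 0/0 indeterminate form.
Expand each to leading order near x = 0: numerator ~ x, denominator ~ 5·x^2/2.
The limit of the ratio is -∞.

Final answer: -∞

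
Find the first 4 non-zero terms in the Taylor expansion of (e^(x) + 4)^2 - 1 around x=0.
8·x^3/3 + 6·x^2 + 10·x + 24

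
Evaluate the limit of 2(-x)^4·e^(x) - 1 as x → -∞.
The product is a 0·∞ indeterminate form at x → -∞.
Rewrite the product as 2(-x)^4 / e^(-x) (an ∞/∞ form) and apply L'Hôpital, or use the standard hierarchy e^(|x|) ≫ |(-x)^4| as x → -∞.
The indeterminate product → 0, so the limit = -1.

Final answer: -1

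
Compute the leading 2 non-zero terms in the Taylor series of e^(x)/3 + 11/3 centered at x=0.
x/3 + 4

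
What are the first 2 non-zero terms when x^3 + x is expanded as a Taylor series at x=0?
x^3 + x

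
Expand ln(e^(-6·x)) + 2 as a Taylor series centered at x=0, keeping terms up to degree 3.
2 - 6·x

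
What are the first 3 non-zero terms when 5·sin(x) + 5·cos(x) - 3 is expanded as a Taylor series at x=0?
-5·x^2/2 + 5·x + 2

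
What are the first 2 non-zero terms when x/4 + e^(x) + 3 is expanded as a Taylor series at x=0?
5·x/4 + 4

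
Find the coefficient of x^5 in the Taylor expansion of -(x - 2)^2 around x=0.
Expand to order 5: -(x - 2)^2 = -x^2 + 4·x - 4 + O(x^6).
The coefficient of x^5 is 0.

Final answer: 0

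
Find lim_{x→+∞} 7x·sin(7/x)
As x → +∞: let u = 7/x → 0⁺; then 7·x·sin(7/x) = 7·7·sin(u)/u → 7·7·1 = 49.
Limit = 49.

Final answer: 49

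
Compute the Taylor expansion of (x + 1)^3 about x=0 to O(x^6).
x^3 + 3·x^2 + 3·x + 1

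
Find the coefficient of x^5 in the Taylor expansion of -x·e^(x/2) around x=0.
Expand to order 5: -x·e^(x/2) = -x^5/384 - x^4/48 - x^3/8 - x^2/2 - x + O(x^6).
The coefficient of x^5 is -1/384.

Final answer: -1/384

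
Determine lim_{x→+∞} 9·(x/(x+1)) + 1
Evaluate the dominant behaviour as x → +∞; each term tends to a finite value or vanishes.
Limit = 10.

Final answer: 10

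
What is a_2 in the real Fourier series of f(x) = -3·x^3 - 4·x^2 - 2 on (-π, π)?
a_2 = (1/π) ∫_{-π}^{π} f(x)·cos(2x) dx.
Evaluate the integral (use parity and integration by parts as needed): a_2 = -4.

Final answer: -4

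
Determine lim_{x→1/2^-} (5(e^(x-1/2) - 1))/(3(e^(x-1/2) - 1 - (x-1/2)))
Both numerator and denominator → 0 as x → 1/2^-; this is a 0/0 indeterminate form.
Expand each to leading order near x = 1/2: numerator ~ 5·(x - 1/2), denominator ~ 3·(x - 1/2)^2/2.
The limit of the ratio is -∞.

Final answer: -∞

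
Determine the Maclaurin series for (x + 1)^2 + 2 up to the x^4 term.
x^2 + 2·x + 3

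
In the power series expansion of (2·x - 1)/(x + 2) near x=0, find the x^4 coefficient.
Expand to order 4: (2·x - 1)/(x + 2) = -5·x^4/32 + 5·x^3/16 - 5·x^2/8 + 5·x/4 - 1/2 + O(x^5).
The coefficient of x^4 is -5/32.

Final answer: -5/32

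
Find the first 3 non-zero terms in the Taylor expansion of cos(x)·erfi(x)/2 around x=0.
-x^5/(40·√(π)) - x^3/(6·√(π)) + x/√(π)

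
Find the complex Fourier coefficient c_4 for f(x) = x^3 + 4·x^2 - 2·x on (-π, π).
Compute the real Fourier coefficients first: a_4 = 1, b_4 = 19/16 - π^2/2.
Then c_4 = (a_4 − i·b_4)/2 = 1/2 - 19·i/32 + i·π^2/4.

Final answer: 1/2 - 19·i/32 + i·π^2/4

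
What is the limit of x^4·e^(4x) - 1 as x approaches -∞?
The product is a 0·∞ indeterminate form at x → -∞.
Rewrite the product as x^4 / e^(-4x) (an ∞/∞ form) and apply L'Hôpital, or use the standard hierarchy e^(4|x|) ≫ |x^4| as x → -∞.
The indeterminate product → 0, so the limit = -1.

Final answer: -1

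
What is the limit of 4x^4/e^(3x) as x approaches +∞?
This is an ∞/∞ indeterminate form as x → +∞.
The exponential denominator e^(3x) dominates the polynomial numerator (e^x ≫ x^4 as x → ∞), so the quotient → 0.
Limit = 0.

Final answer: 0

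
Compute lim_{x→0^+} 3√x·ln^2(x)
This is a 0·∞ indeterminate form at x → 0⁺.
Rewrite the product as 3·ln^2(x) / x^(-1/2) and apply L'Hôpital, or use the standard hierarchy x^(-1/2) ≫ |ln x|^2 as x → 0⁺.
The indeterminate product → 0, so the limit = 0.

Final answer: 0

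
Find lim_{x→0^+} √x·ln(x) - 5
The product is a 0·∞ indeterminate form at x → 0⁺.
Rewrite the product as ln(x) / x^(-1/2) and apply L'Hôpital, or use the standard hierarchy x^(-1/2) ≫ |ln x| as x → 0⁺.
The indeterminate product → 0, so the limit = -5.

Final answer: -5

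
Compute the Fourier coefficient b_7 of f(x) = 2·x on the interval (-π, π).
b_7 = (1/π) ∫_{-π}^{π} f(x)·sin(7x) dx.
Evaluate the integral (use parity and integration by parts as needed): b_7 = 4/7.

Final answer: 4/7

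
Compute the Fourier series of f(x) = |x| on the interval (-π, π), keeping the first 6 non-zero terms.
-4·cos(x)/π - 4·cos(3·x)/(9·π) - 4·cos(5·x)/(25·π) - 4·cos(7·x)/(49·π) - 4·cos(9·x)/(81·π) + π/2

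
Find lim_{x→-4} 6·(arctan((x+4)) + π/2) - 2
Direct substitution at x = -4 gives -2 + 3·π.

Final answer: -2 + 3·π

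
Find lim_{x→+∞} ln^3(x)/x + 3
The quotient is an ∞/∞ indeterminate form as x → +∞.
The polynomial denominator x dominates the logarithmic numerator (any positive power of x ≫ ln^3(x) as x → ∞), so the quotient → 0.
Adding the constant: 0 + 3 = 3. Limit = 3.

Final answer: 3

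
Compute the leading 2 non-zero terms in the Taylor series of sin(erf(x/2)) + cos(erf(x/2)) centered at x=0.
x/√(π) + 1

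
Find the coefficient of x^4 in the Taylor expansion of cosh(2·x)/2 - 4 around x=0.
Expand to order 4: cosh(2·x)/2 - 4 = x^4/3 + x^2 - 7/2 + O(x^5).
The coefficient of x^4 is 1/3.

Final answer: 1/3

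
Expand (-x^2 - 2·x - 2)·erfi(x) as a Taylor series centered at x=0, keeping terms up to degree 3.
-10·x^3/(3·√(π)) - 4·x^2/√(π) - 4·x/√(π)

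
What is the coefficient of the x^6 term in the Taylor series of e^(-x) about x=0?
Expand to order 6: e^(-x) = x^6/720 - x^5/120 + x^4/24 - x^3/6 + x^2/2 - x + 1 + O(x^7).
The coefficient of x^6 is 1/720.

Final answer: 1/720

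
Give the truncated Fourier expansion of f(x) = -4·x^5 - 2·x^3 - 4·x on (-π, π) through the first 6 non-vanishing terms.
(-944 - 8·π^4 + 156·π^2)·sin(x) + (-18·π^2 + 31 + 4·π^4)·sin(2·x) + (-8·π^4/3 - 464/81 + 124·π^2/27)·sin(3·x) + (-3·π^2/2 + 41/16 + 2·π^4)·sin(4·x) + (-8·π^4/5 - 1072/625 + 12·π^2/25)·sin(5·x) + (-2·π^2/27 + 109/81 + 4·π^4/3)·sin(6·x)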